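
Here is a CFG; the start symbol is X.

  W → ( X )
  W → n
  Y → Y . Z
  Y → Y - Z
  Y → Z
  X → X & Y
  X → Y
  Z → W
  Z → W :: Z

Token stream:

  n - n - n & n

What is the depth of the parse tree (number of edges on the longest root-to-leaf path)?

[X [X [Y [Y [Y [Z [W n]]] - [Z [W n]]] - [Z [W n]]]] & [Y [Z [W n]]]]

7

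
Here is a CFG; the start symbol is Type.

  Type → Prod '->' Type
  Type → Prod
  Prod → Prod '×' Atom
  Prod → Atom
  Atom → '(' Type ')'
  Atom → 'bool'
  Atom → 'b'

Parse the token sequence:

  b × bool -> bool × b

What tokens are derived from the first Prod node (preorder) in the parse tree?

b × bool

[Type [Prod [Prod [Atom b]] × [Atom bool]] -> [Type [Prod [Prod [Atom bool]] × [Atom b]]]]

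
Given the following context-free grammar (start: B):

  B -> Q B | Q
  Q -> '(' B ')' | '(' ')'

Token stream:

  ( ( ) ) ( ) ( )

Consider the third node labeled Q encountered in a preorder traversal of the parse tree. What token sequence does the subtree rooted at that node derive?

[B [Q ( [B [Q ( )]] )] [B [Q ( )] [B [Q ( )]]]]

( )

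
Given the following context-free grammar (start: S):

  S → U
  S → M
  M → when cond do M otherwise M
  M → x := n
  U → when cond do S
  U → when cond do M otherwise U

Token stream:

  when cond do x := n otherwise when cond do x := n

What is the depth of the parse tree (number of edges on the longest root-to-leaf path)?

[S [U when cond do [M x := n] otherwise [U when cond do [S [M x := n]]]]]

5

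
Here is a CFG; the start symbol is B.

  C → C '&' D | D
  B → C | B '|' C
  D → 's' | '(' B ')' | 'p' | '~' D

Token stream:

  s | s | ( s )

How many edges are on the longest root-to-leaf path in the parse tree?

6

[B [B [B [C [D s]]] | [C [D s]]] | [C [D ( [B [C [D s]]] )]]]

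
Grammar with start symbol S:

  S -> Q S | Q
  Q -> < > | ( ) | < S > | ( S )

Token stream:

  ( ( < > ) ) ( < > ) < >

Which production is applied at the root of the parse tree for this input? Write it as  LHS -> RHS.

[S [Q ( [S [Q ( [S [Q < >]] )]] )] [S [Q ( [S [Q < >]] )] [S [Q < >]]]]

S -> Q S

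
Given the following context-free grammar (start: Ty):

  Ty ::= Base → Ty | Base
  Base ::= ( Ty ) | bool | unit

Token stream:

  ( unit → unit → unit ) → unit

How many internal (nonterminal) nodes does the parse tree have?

10

[Ty [Base ( [Ty [Base unit] → [Ty [Base unit] → [Ty [Base unit]]]] )] → [Ty [Base unit]]]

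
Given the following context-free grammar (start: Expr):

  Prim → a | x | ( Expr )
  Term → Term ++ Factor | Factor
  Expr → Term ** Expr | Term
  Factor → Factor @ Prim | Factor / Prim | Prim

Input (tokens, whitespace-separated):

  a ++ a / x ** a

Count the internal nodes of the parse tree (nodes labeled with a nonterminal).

13

[Expr [Term [Term [Factor [Prim a]]] ++ [Factor [Factor [Prim a]] / [Prim x]]] ** [Expr [Term [Factor [Prim a]]]]]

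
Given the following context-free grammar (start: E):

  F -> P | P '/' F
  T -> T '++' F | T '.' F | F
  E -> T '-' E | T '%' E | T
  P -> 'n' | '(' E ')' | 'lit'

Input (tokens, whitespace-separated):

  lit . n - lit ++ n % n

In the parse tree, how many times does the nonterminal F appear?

5

[E [T [T [F [P lit]]] . [F [P n]]] - [E [T [T [F [P lit]]] ++ [F [P n]]] % [E [T [F [P n]]]]]]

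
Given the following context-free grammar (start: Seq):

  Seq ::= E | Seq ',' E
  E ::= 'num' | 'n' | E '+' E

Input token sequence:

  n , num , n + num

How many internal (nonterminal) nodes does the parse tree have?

[Seq [Seq [Seq [E n]] , [E num]] , [E [E n] + [E num]]]

8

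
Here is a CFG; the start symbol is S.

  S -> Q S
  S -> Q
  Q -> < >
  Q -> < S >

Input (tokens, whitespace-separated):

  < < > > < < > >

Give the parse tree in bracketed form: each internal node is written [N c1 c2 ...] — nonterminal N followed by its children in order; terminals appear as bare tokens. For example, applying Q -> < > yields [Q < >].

[S [Q < [S [Q < >]] >] [S [Q < [S [Q < >]] >]]]

S
Q S
< S > S
< Q > S
< < > > S
< < > > Q
< < > > < S >
< < > > < Q >
< < > > < < > >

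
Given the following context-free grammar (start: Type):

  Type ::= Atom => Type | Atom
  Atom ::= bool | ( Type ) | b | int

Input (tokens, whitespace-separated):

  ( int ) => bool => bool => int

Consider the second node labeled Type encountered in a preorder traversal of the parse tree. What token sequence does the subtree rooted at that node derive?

[Type [Atom ( [Type [Atom int]] )] => [Type [Atom bool] => [Type [Atom bool] => [Type [Atom int]]]]]

int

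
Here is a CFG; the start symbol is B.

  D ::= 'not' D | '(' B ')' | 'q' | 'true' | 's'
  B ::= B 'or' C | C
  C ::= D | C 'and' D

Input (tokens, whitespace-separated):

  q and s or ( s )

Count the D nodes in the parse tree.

4

[B [B [C [C [D q]] and [D s]]] or [C [D ( [B [C [D s]]] )]]]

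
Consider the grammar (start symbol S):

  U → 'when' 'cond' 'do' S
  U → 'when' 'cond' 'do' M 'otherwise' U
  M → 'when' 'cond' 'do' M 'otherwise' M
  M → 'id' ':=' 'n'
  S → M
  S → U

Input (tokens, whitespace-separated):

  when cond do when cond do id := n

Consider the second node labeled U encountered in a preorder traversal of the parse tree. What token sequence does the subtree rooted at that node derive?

when cond do id := n

[S [U when cond do [S [U when cond do [S [M id := n]]]]]]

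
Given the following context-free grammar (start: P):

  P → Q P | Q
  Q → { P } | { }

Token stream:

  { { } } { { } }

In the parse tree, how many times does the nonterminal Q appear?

4

[P [Q { [P [Q { }]] }] [P [Q { [P [Q { }]] }]]]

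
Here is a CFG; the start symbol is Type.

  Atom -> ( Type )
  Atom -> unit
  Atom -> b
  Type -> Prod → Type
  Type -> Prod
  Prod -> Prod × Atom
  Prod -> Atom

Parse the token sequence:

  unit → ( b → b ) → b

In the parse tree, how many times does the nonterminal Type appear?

[Type [Prod [Atom unit]] → [Type [Prod [Atom ( [Type [Prod [Atom b]] → [Type [Prod [Atom b]]]] )]] → [Type [Prod [Atom b]]]]]

5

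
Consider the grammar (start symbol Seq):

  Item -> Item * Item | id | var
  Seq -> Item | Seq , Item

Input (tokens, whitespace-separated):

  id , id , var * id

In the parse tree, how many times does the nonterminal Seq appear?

3

[Seq [Seq [Seq [Item id]] , [Item id]] , [Item [Item var] * [Item id]]]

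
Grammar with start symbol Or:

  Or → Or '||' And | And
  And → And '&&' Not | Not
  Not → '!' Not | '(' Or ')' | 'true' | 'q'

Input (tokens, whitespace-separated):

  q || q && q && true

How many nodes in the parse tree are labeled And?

[Or [Or [And [Not q]]] || [And [And [And [Not q]] && [Not q]] && [Not true]]]

4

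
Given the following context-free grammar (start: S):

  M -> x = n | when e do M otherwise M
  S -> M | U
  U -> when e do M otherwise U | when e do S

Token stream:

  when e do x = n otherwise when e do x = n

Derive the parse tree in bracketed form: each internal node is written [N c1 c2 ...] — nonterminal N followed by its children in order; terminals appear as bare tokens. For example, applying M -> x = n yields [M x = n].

S
U
when e do M otherwise U
when e do x = n otherwise U
when e do x = n otherwise when e do S
when e do x = n otherwise when e do M
when e do x = n otherwise when e do x = n

[S [U when e do [M x = n] otherwise [U when e do [S [M x = n]]]]]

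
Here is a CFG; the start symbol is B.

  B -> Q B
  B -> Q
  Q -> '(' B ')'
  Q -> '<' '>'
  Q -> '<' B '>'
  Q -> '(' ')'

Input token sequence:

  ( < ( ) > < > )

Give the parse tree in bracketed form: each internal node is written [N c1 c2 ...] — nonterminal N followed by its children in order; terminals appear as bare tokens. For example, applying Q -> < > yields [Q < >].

[B [Q ( [B [Q < [B [Q ( )]] >] [B [Q < >]]] )]]

B
Q
( B )
( Q B )
( < B > B )
( < Q > B )
( < ( ) > B )
( < ( ) > Q )
( < ( ) > < > )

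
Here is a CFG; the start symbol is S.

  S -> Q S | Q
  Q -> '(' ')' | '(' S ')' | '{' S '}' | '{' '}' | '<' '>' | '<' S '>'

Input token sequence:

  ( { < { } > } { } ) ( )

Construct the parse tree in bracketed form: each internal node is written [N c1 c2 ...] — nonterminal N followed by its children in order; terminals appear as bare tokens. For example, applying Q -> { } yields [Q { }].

S
Q S
( S ) S
( Q S ) S
( { S } S ) S
( { Q } S ) S
( { < S > } S ) S
( { < Q > } S ) S
( { < { } > } S ) S
( { < { } > } Q ) S
( { < { } > } { } ) S
( { < { } > } { } ) Q
( { < { } > } { } ) ( )

[S [Q ( [S [Q { [S [Q < [S [Q { }]] >]] }] [S [Q { }]]] )] [S [Q ( )]]]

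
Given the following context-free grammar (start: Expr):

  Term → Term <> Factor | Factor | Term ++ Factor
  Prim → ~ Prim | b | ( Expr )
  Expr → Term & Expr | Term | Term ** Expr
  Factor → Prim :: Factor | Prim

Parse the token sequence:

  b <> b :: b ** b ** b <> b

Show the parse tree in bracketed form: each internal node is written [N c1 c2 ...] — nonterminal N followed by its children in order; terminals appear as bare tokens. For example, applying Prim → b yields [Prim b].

Expr
Term ** Expr
Term <> Factor ** Expr
Factor <> Factor ** Expr
Prim <> Factor ** Expr
b <> Factor ** Expr
b <> Prim :: Factor ** Expr
b <> b :: Factor ** Expr
b <> b :: Prim ** Expr
b <> b :: b ** Expr
b <> b :: b ** Term ** Expr
b <> b :: b ** Factor ** Expr
b <> b :: b ** Prim ** Expr
b <> b :: b ** b ** Expr
b <> b :: b ** b ** Term
b <> b :: b ** b ** Term <> Factor
b <> b :: b ** b ** Factor <> Factor
b <> b :: b ** b ** Prim <> Factor
b <> b :: b ** b ** b <> Factor
b <> b :: b ** b ** b <> Prim
b <> b :: b ** b ** b <> b

[Expr [Term [Term [Factor [Prim b]]] <> [Factor [Prim b] :: [Factor [Prim b]]]] ** [Expr [Term [Factor [Prim b]]] ** [Expr [Term [Term [Factor [Prim b]]] <> [Factor [Prim b]]]]]]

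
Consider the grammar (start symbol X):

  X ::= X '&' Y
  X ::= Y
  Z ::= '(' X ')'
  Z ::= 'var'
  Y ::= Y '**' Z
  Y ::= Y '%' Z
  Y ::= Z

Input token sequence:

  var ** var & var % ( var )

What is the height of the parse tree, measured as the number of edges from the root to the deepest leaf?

6

[X [X [Y [Y [Z var]] ** [Z var]]] & [Y [Y [Z var]] % [Z ( [X [Y [Z var]]] )]]]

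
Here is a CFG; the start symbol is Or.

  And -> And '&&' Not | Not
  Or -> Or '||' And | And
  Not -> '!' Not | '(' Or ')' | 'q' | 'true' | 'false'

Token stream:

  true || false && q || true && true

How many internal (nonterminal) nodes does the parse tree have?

13

[Or [Or [Or [And [Not true]]] || [And [And [Not false]] && [Not q]]] || [And [And [Not true]] && [Not true]]]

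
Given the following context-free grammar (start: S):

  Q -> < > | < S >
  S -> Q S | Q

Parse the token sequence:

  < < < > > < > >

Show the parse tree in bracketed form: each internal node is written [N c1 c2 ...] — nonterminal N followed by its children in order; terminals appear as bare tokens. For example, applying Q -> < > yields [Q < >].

S
Q
< S >
< Q S >
< < S > S >
< < Q > S >
< < < > > S >
< < < > > Q >
< < < > > < > >

[S [Q < [S [Q < [S [Q < >]] >] [S [Q < >]]] >]]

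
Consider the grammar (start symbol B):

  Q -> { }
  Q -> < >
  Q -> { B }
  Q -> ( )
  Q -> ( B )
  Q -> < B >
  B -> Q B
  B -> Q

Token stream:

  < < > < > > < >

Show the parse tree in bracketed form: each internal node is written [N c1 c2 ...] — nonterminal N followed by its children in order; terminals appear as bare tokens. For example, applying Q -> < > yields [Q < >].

B
Q B
< B > B
< Q B > B
< < > B > B
< < > Q > B
< < > < > > B
< < > < > > Q
< < > < > > < >

[B [Q < [B [Q < >] [B [Q < >]]] >] [B [Q < >]]]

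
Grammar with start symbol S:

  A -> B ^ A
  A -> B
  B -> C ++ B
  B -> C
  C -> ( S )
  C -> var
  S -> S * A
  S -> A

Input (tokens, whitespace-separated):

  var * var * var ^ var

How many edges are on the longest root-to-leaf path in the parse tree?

6

[S [S [S [A [B [C var]]]] * [A [B [C var]]]] * [A [B [C var]] ^ [A [B [C var]]]]]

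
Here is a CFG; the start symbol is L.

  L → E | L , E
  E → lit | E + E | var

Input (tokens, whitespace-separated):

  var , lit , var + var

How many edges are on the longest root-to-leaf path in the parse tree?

4

[L [L [L [E var]] , [E lit]] , [E [E var] + [E var]]]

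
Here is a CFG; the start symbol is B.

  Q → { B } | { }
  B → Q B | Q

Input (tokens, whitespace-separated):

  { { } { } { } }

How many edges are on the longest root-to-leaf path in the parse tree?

[B [Q { [B [Q { }] [B [Q { }] [B [Q { }]]]] }]]

6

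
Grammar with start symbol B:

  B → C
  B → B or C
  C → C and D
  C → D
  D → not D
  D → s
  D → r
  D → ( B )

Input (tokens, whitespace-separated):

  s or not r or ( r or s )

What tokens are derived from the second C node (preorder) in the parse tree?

not r

[B [B [B [C [D s]]] or [C [D not [D r]]]] or [C [D ( [B [B [C [D r]]] or [C [D s]]] )]]]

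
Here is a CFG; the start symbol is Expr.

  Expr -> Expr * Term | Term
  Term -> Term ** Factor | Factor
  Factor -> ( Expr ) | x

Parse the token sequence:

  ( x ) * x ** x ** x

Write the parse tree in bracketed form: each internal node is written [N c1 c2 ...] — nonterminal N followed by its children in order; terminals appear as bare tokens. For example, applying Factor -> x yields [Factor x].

[Expr [Expr [Term [Factor ( [Expr [Term [Factor x]]] )]]] * [Term [Term [Term [Factor x]] ** [Factor x]] ** [Factor x]]]

Expr
Expr * Term
Term * Term
Factor * Term
( Expr ) * Term
( Term ) * Term
( Factor ) * Term
( x ) * Term
( x ) * Term ** Factor
( x ) * Term ** Factor ** Factor
( x ) * Factor ** Factor ** Factor
( x ) * x ** Factor ** Factor
( x ) * x ** x ** Factor
( x ) * x ** x ** x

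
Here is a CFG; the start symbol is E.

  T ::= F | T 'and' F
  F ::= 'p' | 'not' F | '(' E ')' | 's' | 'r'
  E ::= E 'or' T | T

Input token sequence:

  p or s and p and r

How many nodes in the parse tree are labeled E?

[E [E [T [F p]]] or [T [T [T [F s]] and [F p]] and [F r]]]

2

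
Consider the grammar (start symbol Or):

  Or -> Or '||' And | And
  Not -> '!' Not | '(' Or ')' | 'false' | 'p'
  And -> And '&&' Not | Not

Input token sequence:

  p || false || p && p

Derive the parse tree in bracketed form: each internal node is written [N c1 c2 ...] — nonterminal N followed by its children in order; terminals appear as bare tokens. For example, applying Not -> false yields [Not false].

[Or [Or [Or [And [Not p]]] || [And [Not false]]] || [And [And [Not p]] && [Not p]]]

Or
Or || And
Or || And || And
And || And || And
Not || And || And
p || And || And
p || Not || And
p || false || And
p || false || And && Not
p || false || Not && Not
p || false || p && Not
p || false || p && p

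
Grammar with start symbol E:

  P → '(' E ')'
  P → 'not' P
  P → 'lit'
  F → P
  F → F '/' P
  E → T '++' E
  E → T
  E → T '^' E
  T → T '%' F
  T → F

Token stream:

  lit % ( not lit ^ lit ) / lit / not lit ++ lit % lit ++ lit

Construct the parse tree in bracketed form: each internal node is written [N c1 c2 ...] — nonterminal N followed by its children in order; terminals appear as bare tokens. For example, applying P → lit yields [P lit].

[E [T [T [F [P lit]]] % [F [F [F [P ( [E [T [F [P not [P lit]]]] ^ [E [T [F [P lit]]]]] )]] / [P lit]] / [P not [P lit]]]] ++ [E [T [T [F [P lit]]] % [F [P lit]]] ++ [E [T [F [P lit]]]]]]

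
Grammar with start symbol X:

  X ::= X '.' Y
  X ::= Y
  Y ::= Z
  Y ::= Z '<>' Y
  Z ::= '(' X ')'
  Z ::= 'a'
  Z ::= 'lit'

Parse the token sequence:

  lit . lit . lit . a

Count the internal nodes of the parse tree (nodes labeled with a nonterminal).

[X [X [X [X [Y [Z lit]]] . [Y [Z lit]]] . [Y [Z lit]]] . [Y [Z a]]]

12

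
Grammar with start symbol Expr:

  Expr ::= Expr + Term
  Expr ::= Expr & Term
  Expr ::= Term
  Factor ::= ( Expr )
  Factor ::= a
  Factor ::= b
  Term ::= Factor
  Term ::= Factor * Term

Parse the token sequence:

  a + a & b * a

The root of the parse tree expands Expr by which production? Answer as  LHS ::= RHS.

Expr ::= Expr & Term

[Expr [Expr [Expr [Term [Factor a]]] + [Term [Factor a]]] & [Term [Factor b] * [Term [Factor a]]]]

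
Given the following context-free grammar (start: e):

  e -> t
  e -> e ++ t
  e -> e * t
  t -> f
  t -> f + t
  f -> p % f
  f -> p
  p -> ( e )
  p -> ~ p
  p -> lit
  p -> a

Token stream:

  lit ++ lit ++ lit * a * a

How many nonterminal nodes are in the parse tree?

[e [e [e [e [e [t [f [p lit]]]] ++ [t [f [p lit]]]] ++ [t [f [p lit]]]] * [t [f [p a]]]] * [t [f [p a]]]]

20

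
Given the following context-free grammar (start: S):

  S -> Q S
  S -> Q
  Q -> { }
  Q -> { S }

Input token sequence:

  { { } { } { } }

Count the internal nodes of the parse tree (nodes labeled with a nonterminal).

[S [Q { [S [Q { }] [S [Q { }] [S [Q { }]]]] }]]

8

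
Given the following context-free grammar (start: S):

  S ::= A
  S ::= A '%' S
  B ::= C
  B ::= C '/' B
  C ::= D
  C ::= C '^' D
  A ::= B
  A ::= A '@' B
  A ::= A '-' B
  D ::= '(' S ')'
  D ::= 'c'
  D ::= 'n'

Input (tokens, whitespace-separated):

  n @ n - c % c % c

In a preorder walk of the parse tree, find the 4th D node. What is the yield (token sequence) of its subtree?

c

[S [A [A [A [B [C [D n]]]] @ [B [C [D n]]]] - [B [C [D c]]]] % [S [A [B [C [D c]]]] % [S [A [B [C [D c]]]]]]]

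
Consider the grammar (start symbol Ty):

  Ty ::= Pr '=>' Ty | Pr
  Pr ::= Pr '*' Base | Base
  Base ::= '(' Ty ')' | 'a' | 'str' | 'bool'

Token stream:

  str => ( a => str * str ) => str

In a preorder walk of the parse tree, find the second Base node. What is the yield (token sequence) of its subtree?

[Ty [Pr [Base str]] => [Ty [Pr [Base ( [Ty [Pr [Base a]] => [Ty [Pr [Pr [Base str]] * [Base str]]]] )]] => [Ty [Pr [Base str]]]]]

( a => str * str )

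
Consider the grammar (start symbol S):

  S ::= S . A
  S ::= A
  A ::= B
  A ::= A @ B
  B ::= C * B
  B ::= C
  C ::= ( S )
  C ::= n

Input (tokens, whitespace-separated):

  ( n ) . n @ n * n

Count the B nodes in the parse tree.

5

[S [S [A [B [C ( [S [A [B [C n]]]] )]]]] . [A [A [B [C n]]] @ [B [C n] * [B [C n]]]]]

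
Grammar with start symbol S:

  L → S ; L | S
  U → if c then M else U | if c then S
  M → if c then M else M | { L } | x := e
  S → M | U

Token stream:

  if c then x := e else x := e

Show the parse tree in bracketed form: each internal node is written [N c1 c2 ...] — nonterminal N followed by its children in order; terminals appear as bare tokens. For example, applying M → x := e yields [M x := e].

S
M
if c then M else M
if c then x := e else M
if c then x := e else x := e

[S [M if c then [M x := e] else [M x := e]]]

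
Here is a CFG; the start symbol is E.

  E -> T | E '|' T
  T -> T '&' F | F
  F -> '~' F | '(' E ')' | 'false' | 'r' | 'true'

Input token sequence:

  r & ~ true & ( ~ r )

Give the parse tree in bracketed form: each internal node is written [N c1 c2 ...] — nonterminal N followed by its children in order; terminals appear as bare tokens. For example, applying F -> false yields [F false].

[E [T [T [T [F r]] & [F ~ [F true]]] & [F ( [E [T [F ~ [F r]]]] )]]]

E
T
T & F
T & F & F
F & F & F
r & F & F
r & ~ F & F
r & ~ true & F
r & ~ true & ( E )
r & ~ true & ( T )
r & ~ true & ( F )
r & ~ true & ( ~ F )
r & ~ true & ( ~ r )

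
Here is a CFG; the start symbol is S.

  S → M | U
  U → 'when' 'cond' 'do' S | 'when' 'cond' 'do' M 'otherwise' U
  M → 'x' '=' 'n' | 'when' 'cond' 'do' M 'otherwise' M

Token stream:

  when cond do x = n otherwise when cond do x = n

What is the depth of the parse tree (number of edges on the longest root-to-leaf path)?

5

[S [U when cond do [M x = n] otherwise [U when cond do [S [M x = n]]]]]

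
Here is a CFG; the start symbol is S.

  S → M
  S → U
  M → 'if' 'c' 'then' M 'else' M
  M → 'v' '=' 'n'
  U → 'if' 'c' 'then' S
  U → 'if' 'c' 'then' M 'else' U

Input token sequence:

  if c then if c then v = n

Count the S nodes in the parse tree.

[S [U if c then [S [U if c then [S [M v = n]]]]]]

3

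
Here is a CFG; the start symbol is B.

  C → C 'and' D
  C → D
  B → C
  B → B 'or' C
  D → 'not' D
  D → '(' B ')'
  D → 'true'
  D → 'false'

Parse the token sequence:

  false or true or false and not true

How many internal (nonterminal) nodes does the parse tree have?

[B [B [B [C [D false]]] or [C [D true]]] or [C [C [D false]] and [D not [D true]]]]

12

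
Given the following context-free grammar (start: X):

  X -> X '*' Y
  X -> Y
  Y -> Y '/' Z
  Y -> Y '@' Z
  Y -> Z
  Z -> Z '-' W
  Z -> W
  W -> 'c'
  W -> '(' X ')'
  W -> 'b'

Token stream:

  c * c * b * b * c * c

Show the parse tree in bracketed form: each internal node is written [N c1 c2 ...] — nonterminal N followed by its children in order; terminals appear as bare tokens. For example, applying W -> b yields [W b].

[X [X [X [X [X [X [Y [Z [W c]]]] * [Y [Z [W c]]]] * [Y [Z [W b]]]] * [Y [Z [W b]]]] * [Y [Z [W c]]]] * [Y [Z [W c]]]]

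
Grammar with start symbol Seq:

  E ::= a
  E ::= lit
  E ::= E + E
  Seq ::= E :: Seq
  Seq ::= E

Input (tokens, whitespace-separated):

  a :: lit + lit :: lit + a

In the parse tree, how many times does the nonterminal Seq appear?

3

[Seq [E a] :: [Seq [E [E lit] + [E lit]] :: [Seq [E [E lit] + [E a]]]]]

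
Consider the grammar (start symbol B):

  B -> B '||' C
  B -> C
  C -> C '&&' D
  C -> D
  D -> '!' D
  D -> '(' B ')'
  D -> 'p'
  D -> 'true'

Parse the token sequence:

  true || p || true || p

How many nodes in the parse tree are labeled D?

[B [B [B [B [C [D true]]] || [C [D p]]] || [C [D true]]] || [C [D p]]]

4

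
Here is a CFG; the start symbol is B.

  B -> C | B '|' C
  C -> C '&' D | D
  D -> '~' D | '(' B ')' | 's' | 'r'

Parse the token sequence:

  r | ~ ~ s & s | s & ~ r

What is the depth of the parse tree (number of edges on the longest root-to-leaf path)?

7

[B [B [B [C [D r]]] | [C [C [D ~ [D ~ [D s]]]] & [D s]]] | [C [C [D s]] & [D ~ [D r]]]]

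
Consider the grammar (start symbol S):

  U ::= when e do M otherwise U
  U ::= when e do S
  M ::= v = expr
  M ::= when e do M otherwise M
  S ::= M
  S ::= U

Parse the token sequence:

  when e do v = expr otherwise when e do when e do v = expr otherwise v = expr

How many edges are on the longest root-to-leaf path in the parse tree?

6

[S [U when e do [M v = expr] otherwise [U when e do [S [M when e do [M v = expr] otherwise [M v = expr]]]]]]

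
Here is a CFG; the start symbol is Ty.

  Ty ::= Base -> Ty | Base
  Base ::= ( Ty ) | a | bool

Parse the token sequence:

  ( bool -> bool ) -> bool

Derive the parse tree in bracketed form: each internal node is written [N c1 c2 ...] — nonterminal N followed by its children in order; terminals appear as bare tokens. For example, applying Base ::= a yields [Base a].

Ty
Base -> Ty
( Ty ) -> Ty
( Base -> Ty ) -> Ty
( bool -> Ty ) -> Ty
( bool -> Base ) -> Ty
( bool -> bool ) -> Ty
( bool -> bool ) -> Base
( bool -> bool ) -> bool

[Ty [Base ( [Ty [Base bool] -> [Ty [Base bool]]] )] -> [Ty [Base bool]]]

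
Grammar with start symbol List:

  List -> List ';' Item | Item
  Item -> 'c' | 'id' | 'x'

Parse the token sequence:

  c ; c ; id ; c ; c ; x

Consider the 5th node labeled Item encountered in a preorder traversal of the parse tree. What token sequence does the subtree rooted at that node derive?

c

[List [List [List [List [List [List [Item c]] ; [Item c]] ; [Item id]] ; [Item c]] ; [Item c]] ; [Item x]]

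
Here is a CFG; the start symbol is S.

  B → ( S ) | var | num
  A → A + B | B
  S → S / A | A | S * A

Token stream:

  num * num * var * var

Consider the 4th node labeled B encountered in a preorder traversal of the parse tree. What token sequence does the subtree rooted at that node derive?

[S [S [S [S [A [B num]]] * [A [B num]]] * [A [B var]]] * [A [B var]]]

var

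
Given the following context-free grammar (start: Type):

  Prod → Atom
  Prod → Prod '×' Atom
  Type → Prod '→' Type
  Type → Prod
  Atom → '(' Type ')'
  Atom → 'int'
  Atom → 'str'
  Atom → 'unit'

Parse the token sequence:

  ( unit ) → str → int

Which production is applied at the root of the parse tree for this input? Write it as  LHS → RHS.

Type → Prod '→' Type

[Type [Prod [Atom ( [Type [Prod [Atom unit]]] )]] → [Type [Prod [Atom str]] → [Type [Prod [Atom int]]]]]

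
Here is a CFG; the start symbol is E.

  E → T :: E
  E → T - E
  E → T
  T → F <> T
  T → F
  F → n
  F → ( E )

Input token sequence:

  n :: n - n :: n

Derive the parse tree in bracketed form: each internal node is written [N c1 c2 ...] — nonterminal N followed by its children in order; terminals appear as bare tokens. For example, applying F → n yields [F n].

E
T :: E
F :: E
n :: E
n :: T - E
n :: F - E
n :: n - E
n :: n - T :: E
n :: n - F :: E
n :: n - n :: E
n :: n - n :: T
n :: n - n :: F
n :: n - n :: n

[E [T [F n]] :: [E [T [F n]] - [E [T [F n]] :: [E [T [F n]]]]]]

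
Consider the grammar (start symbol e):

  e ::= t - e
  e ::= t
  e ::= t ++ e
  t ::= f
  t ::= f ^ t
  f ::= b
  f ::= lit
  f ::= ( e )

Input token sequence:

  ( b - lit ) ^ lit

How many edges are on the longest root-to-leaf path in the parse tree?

7

[e [t [f ( [e [t [f b]] - [e [t [f lit]]]] )] ^ [t [f lit]]]]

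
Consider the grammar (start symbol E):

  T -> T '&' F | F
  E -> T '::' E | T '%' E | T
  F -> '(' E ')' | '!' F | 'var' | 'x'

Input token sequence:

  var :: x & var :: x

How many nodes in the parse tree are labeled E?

[E [T [F var]] :: [E [T [T [F x]] & [F var]] :: [E [T [F x]]]]]

3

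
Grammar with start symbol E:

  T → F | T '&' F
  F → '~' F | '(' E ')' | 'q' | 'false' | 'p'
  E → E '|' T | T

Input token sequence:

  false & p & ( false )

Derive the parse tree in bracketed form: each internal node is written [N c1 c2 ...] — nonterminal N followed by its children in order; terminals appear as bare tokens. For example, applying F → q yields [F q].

E
T
T & F
T & F & F
F & F & F
false & F & F
false & p & F
false & p & ( E )
false & p & ( T )
false & p & ( F )
false & p & ( false )

[E [T [T [T [F false]] & [F p]] & [F ( [E [T [F false]]] )]]]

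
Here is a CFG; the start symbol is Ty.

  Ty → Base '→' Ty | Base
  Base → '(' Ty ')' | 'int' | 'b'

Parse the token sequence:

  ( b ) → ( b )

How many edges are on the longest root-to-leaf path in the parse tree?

5

[Ty [Base ( [Ty [Base b]] )] → [Ty [Base ( [Ty [Base b]] )]]]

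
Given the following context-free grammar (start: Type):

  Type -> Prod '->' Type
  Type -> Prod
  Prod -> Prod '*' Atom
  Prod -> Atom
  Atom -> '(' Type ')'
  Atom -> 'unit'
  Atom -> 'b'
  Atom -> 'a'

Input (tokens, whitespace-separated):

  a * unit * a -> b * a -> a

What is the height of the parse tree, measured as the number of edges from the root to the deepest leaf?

5

[Type [Prod [Prod [Prod [Atom a]] * [Atom unit]] * [Atom a]] -> [Type [Prod [Prod [Atom b]] * [Atom a]] -> [Type [Prod [Atom a]]]]]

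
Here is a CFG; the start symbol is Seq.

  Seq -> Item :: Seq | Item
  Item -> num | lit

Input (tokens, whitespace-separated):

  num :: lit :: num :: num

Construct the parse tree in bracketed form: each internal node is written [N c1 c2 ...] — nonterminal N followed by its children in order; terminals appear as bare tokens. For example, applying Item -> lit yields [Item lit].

[Seq [Item num] :: [Seq [Item lit] :: [Seq [Item num] :: [Seq [Item num]]]]]

Seq
Item :: Seq
num :: Seq
num :: Item :: Seq
num :: lit :: Seq
num :: lit :: Item :: Seq
num :: lit :: num :: Seq
num :: lit :: num :: Item
num :: lit :: num :: num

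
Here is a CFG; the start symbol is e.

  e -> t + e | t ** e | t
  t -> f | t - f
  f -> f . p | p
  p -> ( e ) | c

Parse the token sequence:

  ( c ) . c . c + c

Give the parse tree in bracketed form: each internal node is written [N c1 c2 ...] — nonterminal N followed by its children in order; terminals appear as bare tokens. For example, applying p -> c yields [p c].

e
t + e
f + e
f . p + e
f . p . p + e
p . p . p + e
( e ) . p . p + e
( t ) . p . p + e
( f ) . p . p + e
( p ) . p . p + e
( c ) . p . p + e
( c ) . c . p + e
( c ) . c . c + e
( c ) . c . c + t
( c ) . c . c + f
( c ) . c . c + p
( c ) . c . c + c

[e [t [f [f [f [p ( [e [t [f [p c]]]] )]] . [p c]] . [p c]]] + [e [t [f [p c]]]]]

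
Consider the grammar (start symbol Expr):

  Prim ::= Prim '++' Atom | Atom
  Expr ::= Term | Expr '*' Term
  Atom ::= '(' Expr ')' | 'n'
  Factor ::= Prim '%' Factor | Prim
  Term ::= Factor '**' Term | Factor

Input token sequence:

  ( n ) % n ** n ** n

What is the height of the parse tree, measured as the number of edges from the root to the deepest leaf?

10

[Expr [Term [Factor [Prim [Atom ( [Expr [Term [Factor [Prim [Atom n]]]]] )]] % [Factor [Prim [Atom n]]]] ** [Term [Factor [Prim [Atom n]]] ** [Term [Factor [Prim [Atom n]]]]]]]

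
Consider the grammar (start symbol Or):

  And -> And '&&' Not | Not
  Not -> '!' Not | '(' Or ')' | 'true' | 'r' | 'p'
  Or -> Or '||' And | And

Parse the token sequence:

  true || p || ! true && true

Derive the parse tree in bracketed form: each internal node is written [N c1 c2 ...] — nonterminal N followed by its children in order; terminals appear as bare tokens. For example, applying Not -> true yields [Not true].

Or
Or || And
Or || And || And
And || And || And
Not || And || And
true || And || And
true || Not || And
true || p || And
true || p || And && Not
true || p || Not && Not
true || p || ! Not && Not
true || p || ! true && Not
true || p || ! true && true

[Or [Or [Or [And [Not true]]] || [And [Not p]]] || [And [And [Not ! [Not true]]] && [Not true]]]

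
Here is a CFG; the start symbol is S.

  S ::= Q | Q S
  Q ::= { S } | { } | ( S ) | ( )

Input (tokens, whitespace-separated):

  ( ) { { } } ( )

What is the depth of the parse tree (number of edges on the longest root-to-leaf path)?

5

[S [Q ( )] [S [Q { [S [Q { }]] }] [S [Q ( )]]]]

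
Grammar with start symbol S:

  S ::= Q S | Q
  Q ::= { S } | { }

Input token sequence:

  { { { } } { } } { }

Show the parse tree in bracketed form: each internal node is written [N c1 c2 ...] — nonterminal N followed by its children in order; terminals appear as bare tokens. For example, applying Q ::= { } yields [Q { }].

[S [Q { [S [Q { [S [Q { }]] }] [S [Q { }]]] }] [S [Q { }]]]

S
Q S
{ S } S
{ Q S } S
{ { S } S } S
{ { Q } S } S
{ { { } } S } S
{ { { } } Q } S
{ { { } } { } } S
{ { { } } { } } Q
{ { { } } { } } { }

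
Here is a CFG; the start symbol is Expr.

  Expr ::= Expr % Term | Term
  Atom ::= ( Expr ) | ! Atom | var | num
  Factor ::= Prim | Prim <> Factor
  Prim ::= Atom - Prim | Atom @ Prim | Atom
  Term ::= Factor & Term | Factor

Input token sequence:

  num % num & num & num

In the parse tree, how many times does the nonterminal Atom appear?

4

[Expr [Expr [Term [Factor [Prim [Atom num]]]]] % [Term [Factor [Prim [Atom num]]] & [Term [Factor [Prim [Atom num]]] & [Term [Factor [Prim [Atom num]]]]]]]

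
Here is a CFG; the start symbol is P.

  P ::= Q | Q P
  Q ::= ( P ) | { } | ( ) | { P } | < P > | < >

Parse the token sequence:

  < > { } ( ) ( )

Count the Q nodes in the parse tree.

[P [Q < >] [P [Q { }] [P [Q ( )] [P [Q ( )]]]]]

4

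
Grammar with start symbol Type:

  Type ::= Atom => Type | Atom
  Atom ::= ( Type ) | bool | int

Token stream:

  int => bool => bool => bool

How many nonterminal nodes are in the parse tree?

8

[Type [Atom int] => [Type [Atom bool] => [Type [Atom bool] => [Type [Atom bool]]]]]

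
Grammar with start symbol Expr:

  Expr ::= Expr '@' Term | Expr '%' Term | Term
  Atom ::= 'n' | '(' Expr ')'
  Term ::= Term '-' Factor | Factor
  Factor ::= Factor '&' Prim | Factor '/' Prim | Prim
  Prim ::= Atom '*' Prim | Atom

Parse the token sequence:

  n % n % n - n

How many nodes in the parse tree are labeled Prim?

4

[Expr [Expr [Expr [Term [Factor [Prim [Atom n]]]]] % [Term [Factor [Prim [Atom n]]]]] % [Term [Term [Factor [Prim [Atom n]]]] - [Factor [Prim [Atom n]]]]]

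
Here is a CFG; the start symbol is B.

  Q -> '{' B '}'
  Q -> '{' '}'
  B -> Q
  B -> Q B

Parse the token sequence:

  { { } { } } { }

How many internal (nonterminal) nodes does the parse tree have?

8

[B [Q { [B [Q { }] [B [Q { }]]] }] [B [Q { }]]]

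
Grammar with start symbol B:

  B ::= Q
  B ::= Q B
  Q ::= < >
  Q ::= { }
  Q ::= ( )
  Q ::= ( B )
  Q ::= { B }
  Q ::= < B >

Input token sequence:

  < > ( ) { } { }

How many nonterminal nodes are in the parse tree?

[B [Q < >] [B [Q ( )] [B [Q { }] [B [Q { }]]]]]

8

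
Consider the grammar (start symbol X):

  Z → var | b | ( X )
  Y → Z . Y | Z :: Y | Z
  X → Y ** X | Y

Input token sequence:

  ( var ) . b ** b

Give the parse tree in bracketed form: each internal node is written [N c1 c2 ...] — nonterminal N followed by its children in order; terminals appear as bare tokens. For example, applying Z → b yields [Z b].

X
Y ** X
Z . Y ** X
( X ) . Y ** X
( Y ) . Y ** X
( Z ) . Y ** X
( var ) . Y ** X
( var ) . Z ** X
( var ) . b ** X
( var ) . b ** Y
( var ) . b ** Z
( var ) . b ** b

[X [Y [Z ( [X [Y [Z var]]] )] . [Y [Z b]]] ** [X [Y [Z b]]]]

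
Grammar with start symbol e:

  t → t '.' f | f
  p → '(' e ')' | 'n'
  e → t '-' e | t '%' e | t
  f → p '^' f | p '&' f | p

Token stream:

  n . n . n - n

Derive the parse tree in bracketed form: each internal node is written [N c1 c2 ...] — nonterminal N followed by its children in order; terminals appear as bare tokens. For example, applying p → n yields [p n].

e
t - e
t . f - e
t . f . f - e
f . f . f - e
p . f . f - e
n . f . f - e
n . p . f - e
n . n . f - e
n . n . p - e
n . n . n - e
n . n . n - t
n . n . n - f
n . n . n - p
n . n . n - n

[e [t [t [t [f [p n]]] . [f [p n]]] . [f [p n]]] - [e [t [f [p n]]]]]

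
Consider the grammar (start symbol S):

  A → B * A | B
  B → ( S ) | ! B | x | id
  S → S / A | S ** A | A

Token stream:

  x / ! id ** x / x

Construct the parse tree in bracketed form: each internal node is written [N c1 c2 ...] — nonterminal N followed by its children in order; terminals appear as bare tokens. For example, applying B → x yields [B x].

S
S / A
S ** A / A
S / A ** A / A
A / A ** A / A
B / A ** A / A
x / A ** A / A
x / B ** A / A
x / ! B ** A / A
x / ! id ** A / A
x / ! id ** B / A
x / ! id ** x / A
x / ! id ** x / B
x / ! id ** x / x

[S [S [S [S [A [B x]]] / [A [B ! [B id]]]] ** [A [B x]]] / [A [B x]]]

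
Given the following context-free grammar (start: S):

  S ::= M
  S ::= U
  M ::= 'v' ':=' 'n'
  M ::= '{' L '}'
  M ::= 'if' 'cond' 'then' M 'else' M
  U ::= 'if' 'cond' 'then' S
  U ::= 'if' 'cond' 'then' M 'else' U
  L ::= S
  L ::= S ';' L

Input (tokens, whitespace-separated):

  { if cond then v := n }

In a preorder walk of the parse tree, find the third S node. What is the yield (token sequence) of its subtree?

[S [M { [L [S [U if cond then [S [M v := n]]]]] }]]

v := n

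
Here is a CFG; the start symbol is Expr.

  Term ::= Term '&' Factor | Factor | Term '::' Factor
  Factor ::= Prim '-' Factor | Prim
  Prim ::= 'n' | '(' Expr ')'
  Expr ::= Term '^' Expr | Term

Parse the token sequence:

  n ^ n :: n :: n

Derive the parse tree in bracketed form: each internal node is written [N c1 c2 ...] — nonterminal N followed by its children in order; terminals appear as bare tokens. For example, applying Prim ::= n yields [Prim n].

[Expr [Term [Factor [Prim n]]] ^ [Expr [Term [Term [Term [Factor [Prim n]]] :: [Factor [Prim n]]] :: [Factor [Prim n]]]]]

Expr
Term ^ Expr
Factor ^ Expr
Prim ^ Expr
n ^ Expr
n ^ Term
n ^ Term :: Factor
n ^ Term :: Factor :: Factor
n ^ Factor :: Factor :: Factor
n ^ Prim :: Factor :: Factor
n ^ n :: Factor :: Factor
n ^ n :: Prim :: Factor
n ^ n :: n :: Factor
n ^ n :: n :: Prim
n ^ n :: n :: n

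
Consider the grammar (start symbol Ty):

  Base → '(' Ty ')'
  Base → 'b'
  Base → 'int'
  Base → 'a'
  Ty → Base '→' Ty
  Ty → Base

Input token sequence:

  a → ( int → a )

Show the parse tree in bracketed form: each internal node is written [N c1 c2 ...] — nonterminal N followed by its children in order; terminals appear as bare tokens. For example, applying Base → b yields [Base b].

Ty
Base → Ty
a → Ty
a → Base
a → ( Ty )
a → ( Base → Ty )
a → ( int → Ty )
a → ( int → Base )
a → ( int → a )

[Ty [Base a] → [Ty [Base ( [Ty [Base int] → [Ty [Base a]]] )]]]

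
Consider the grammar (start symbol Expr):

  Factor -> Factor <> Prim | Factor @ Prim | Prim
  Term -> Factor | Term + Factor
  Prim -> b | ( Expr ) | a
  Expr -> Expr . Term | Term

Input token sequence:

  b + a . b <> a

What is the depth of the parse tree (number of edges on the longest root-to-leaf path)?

6

[Expr [Expr [Term [Term [Factor [Prim b]]] + [Factor [Prim a]]]] . [Term [Factor [Factor [Prim b]] <> [Prim a]]]]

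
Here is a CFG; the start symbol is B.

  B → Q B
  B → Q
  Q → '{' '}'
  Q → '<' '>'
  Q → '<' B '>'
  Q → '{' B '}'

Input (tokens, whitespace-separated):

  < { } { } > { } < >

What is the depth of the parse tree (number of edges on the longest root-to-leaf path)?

[B [Q < [B [Q { }] [B [Q { }]]] >] [B [Q { }] [B [Q < >]]]]

5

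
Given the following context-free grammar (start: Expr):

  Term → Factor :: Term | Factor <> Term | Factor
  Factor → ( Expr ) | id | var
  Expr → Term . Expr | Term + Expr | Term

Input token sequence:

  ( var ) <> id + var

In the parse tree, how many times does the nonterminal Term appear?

[Expr [Term [Factor ( [Expr [Term [Factor var]]] )] <> [Term [Factor id]]] + [Expr [Term [Factor var]]]]

4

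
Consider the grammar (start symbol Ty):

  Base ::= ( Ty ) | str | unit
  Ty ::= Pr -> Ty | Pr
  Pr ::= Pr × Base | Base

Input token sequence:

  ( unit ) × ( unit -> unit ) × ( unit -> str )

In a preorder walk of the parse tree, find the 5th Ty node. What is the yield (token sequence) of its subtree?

unit -> str

[Ty [Pr [Pr [Pr [Base ( [Ty [Pr [Base unit]]] )]] × [Base ( [Ty [Pr [Base unit]] -> [Ty [Pr [Base unit]]]] )]] × [Base ( [Ty [Pr [Base unit]] -> [Ty [Pr [Base str]]]] )]]]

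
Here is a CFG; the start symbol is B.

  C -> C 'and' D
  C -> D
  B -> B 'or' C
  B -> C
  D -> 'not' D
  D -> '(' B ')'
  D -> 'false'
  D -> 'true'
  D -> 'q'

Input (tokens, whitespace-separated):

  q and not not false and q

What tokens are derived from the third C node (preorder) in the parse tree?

q

[B [C [C [C [D q]] and [D not [D not [D false]]]] and [D q]]]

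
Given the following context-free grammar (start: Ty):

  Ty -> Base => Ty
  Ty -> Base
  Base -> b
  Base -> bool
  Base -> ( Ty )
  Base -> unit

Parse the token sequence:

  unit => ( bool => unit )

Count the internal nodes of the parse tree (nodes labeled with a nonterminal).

8

[Ty [Base unit] => [Ty [Base ( [Ty [Base bool] => [Ty [Base unit]]] )]]]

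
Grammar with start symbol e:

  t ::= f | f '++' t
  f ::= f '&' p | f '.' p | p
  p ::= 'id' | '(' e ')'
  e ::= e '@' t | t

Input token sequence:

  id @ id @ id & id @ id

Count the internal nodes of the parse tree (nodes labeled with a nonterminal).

18

[e [e [e [e [t [f [p id]]]] @ [t [f [p id]]]] @ [t [f [f [p id]] & [p id]]]] @ [t [f [p id]]]]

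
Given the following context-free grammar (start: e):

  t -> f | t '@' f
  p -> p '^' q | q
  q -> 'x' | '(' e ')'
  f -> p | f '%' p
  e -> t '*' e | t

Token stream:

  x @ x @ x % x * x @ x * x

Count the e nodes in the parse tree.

3

[e [t [t [t [f [p [q x]]]] @ [f [p [q x]]]] @ [f [f [p [q x]]] % [p [q x]]]] * [e [t [t [f [p [q x]]]] @ [f [p [q x]]]] * [e [t [f [p [q x]]]]]]]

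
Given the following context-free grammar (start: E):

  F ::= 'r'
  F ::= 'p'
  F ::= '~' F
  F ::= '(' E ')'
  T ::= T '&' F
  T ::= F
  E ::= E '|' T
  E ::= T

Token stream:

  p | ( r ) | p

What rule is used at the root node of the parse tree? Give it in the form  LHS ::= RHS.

E ::= E '|' T

[E [E [E [T [F p]]] | [T [F ( [E [T [F r]]] )]]] | [T [F p]]]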